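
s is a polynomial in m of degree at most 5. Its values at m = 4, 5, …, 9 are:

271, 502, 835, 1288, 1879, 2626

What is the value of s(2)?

Write s(m) = am^5 + bm^4 + cm³ + dm² + em + p; the 6 given values yield a linear system in the 6 coefficients.
Solving, the top 2 coefficients vanish, and s(m) = 3m³ + 6m² - 6m + 7.
Then s(2) = 43.

43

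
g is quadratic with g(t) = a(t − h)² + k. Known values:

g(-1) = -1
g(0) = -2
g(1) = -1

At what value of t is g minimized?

First differences -1, 1; second difference 2 = 2a, so a = 1.
Expanding, the t-coefficient is −2ah = -2h; matching it to the data gives h = 0, and then k = -2.
So g(t) = 1(t + 0)² − 2.
Hence h = 0.

0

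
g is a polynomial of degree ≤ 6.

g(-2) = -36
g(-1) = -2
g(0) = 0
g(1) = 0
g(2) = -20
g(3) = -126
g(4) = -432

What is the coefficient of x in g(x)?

First differences: 34, 2, 0, -20, -106, -306. Second differences: -32, -2, -20, -86, -200. Third differences: 30, -18, -66, -114. Fourth differences: -48, -48, -48.
Level-4 differences are constant, so g has degree 4.
Fitting a degree-4 polynomial gives g(x) = -2x^4 + x³ + x².
The coefficient of x is 0.

0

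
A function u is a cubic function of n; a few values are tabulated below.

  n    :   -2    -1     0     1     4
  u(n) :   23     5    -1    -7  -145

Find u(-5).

269

Write u(n) = an³ + bn² + cn + d; the 5 given values yield a linear system in the 4 coefficients.
Solving, u(n) = -2n³ - 4n - 1.
Then u(-5) = 269.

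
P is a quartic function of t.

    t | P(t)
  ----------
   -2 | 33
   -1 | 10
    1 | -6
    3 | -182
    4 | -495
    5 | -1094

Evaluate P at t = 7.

Write P(t) = at^4 + bt³ + ct² + dt + e; the 6 given values yield a linear system in the 5 coefficients.
Solving, P(t) = -t^4 - 4t³ + 2t² - 4t + 1.
Then P(7) = -3702.

-3702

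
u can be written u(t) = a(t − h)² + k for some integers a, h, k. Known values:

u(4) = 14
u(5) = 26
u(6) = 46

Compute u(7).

74

First differences 12, 20; second difference 8 = 2a, so a = 4.
Expanding, the t-coefficient is −2ah = -8h; matching it to the data gives h = 3, and then k = 10.
So u(t) = 4(t − 3)² + 10.
u(7) = 4·4² + 10 = 74.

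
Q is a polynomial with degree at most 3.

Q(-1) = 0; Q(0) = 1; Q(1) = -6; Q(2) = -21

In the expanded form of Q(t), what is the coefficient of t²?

Write Q(t) = at³ + bt² + ct + d; the 4 given values yield a linear system in the 4 coefficients.
Solving, the leading coefficient vanishes, and Q(t) = -4t² - 3t + 1.
The coefficient of t² is -4.

-4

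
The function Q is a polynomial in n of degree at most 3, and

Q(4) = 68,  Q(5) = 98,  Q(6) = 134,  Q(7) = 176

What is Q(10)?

338

First differences: 30, 36, 42. Second differences: 6, 6.
Level-2 differences are constant, so Q has degree 2.
Fitting a degree-2 polynomial gives Q(n) = 3n² + 3n + 8.
Then Q(10) = 338.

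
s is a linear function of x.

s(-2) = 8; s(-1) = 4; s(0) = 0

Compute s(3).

-12

First differences: -4, -4.
Level-1 differences are constant, so s has degree 1.
Fitting a degree-1 polynomial gives s(x) = -4x.
Then s(3) = -12.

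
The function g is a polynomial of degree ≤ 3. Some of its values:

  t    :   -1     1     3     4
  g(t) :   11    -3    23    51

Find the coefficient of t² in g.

5

Write g(t) = at³ + bt² + ct + d; the 4 given values yield a linear system in the 4 coefficients.
Solving, the leading coefficient vanishes, and g(t) = 5t² - 7t - 1.
The coefficient of t² is 5.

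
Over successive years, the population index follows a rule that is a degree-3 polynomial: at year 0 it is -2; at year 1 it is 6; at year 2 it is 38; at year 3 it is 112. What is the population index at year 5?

458

Write the value at m as T(m).
Write T(m) = am³ + bm² + cm + d; the 4 given values yield a linear system in the 4 coefficients.
Solving, T(m) = 3m³ + 3m² + 2m - 2.
Then T(5) = 458.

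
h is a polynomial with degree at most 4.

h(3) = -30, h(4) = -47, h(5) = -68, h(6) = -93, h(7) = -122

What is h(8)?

First differences: -17, -21, -25, -29. Second differences: -4, -4, -4.
Level-2 differences are constant, so h has degree 2.
Fitting a degree-2 polynomial gives h(k) = -2k² - 3k - 3.
Then h(8) = -155.

-155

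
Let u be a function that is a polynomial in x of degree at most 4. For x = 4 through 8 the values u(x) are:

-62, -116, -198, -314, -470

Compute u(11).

-1238

First differences: -54, -82, -116, -156. Second differences: -28, -34, -40. Third differences: -6, -6.
Level-3 differences are constant, so u has degree 3.
Fitting a degree-3 polynomial gives u(x) = -x³ + x² - 2x - 6.
Then u(11) = -1238.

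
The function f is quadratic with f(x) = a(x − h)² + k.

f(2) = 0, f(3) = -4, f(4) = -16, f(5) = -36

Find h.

2

First differences -4, -12, -20; second difference -8 = 2a, so a = -4.
Expanding, the x-coefficient is −2ah = 8h; matching it to the data gives h = 2, and then k = 0.
So f(x) = -4(x − 2)² + 0.
Hence h = 2.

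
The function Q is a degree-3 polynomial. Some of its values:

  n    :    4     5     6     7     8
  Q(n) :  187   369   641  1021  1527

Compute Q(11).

3981

First differences: 182, 272, 380, 506. Second differences: 90, 108, 126. Third differences: 18, 18.
Level-3 differences are constant, so Q has degree 3.
Fitting a degree-3 polynomial gives Q(n) = 3n³ - n - 1.
Then Q(11) = 3981.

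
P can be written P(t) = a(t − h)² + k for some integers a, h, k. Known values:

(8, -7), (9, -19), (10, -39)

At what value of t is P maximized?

First differences -12, -20; second difference -8 = 2a, so a = -4.
Expanding, the t-coefficient is −2ah = 8h; matching it to the data gives h = 7, and then k = -3.
So P(t) = -4(t − 7)² − 3.
Hence h = 7.

7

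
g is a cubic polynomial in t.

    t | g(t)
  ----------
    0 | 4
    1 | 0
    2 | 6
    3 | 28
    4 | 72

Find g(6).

250

Write g(t) = at³ + bt² + ct + d; the 5 given values yield a linear system in the 4 coefficients.
Solving, g(t) = t³ + 2t² - 7t + 4.
Then g(6) = 250.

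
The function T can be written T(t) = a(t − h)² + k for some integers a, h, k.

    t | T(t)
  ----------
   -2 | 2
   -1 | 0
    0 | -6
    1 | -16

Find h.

First differences -2, -6, -10; second difference -4 = 2a, so a = -2.
Expanding, the t-coefficient is −2ah = 4h; matching it to the data gives h = -2, and then k = 2.
So T(t) = -2(t + 2)² + 2.
Hence h = -2.

-2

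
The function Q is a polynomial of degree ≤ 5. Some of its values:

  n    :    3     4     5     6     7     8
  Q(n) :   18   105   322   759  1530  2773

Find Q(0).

-3

Write Q(n) = an^5 + bn^4 + cn³ + dn² + en + p; the 6 given values yield a linear system in the 6 coefficients.
Solving, the leading coefficient vanishes, and Q(n) = n^4 - 3n³ + 4n² - 5n - 3.
Then Q(0) = -3.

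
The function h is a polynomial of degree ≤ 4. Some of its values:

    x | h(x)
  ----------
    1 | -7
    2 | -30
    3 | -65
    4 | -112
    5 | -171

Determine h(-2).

-10

First differences: -23, -35, -47, -59. Second differences: -12, -12, -12.
Level-2 differences are constant, so h has degree 2.
Fitting a degree-2 polynomial gives h(x) = -6x² - 5x + 4.
Then h(-2) = -10.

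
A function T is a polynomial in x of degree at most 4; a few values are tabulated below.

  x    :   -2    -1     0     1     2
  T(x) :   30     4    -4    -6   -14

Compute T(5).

First differences: -26, -8, -2, -8. Second differences: 18, 6, -6. Third differences: -12, -12.
Level-3 differences are constant, so T has degree 3.
Fitting a degree-3 polynomial gives T(x) = -2x³ + 3x² - 3x - 4.
Then T(5) = -194.

-194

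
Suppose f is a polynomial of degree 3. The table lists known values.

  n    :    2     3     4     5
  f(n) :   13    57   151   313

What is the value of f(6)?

561

Write f(n) = an³ + bn² + cn + d; the 4 given values yield a linear system in the 4 coefficients.
Solving, f(n) = 3n³ - 2n² - 3n + 3.
Then f(6) = 561.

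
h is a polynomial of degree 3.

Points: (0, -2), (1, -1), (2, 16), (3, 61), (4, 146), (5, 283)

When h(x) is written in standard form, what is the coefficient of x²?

First differences: 1, 17, 45, 85, 137. Second differences: 16, 28, 40, 52. Third differences: 12, 12, 12.
Level-3 differences are constant, so h has degree 3.
Fitting a degree-3 polynomial gives h(x) = 2x³ + 2x² - 3x - 2.
The coefficient of x² is 2.

2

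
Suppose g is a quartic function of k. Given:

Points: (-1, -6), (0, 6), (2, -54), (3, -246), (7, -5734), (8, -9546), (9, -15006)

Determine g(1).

2

Write g(k) = ak^4 + bk³ + ck² + dk + e; the 7 given values yield a linear system in the 5 coefficients.
Solving, g(k) = -2k^4 - 2k³ - 6k² + 6k + 6.
Then g(1) = 2.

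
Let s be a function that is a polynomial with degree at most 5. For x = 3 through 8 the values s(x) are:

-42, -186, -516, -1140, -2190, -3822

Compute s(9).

First differences: -144, -330, -624, -1050, -1632. Second differences: -186, -294, -426, -582. Third differences: -108, -132, -156. Fourth differences: -24, -24.
Level-4 differences are constant, so s has degree 4.
Fitting a degree-4 polynomial gives s(x) = -x^4 + 4x² + 3x - 6.
Then s(9) = -6216.

-6216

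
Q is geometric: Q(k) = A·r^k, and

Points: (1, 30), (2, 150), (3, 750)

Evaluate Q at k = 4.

3750

Consecutive ratio: 150/30 = 5, and 750/150 = 5, so r = 5.
Then A·5^1 = 30 gives A = 6, and Q(k) = 6·5^k.
Q(4) = 6·5^4 = 3750.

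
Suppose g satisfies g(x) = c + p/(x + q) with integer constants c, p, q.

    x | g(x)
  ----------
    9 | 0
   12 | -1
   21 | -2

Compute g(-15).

(g(x) − c)(x + q) = p for each data point; the three points give a linear system in c and q, then p follows.
Solving: c = -3, q = -3, p = 18, so g(x) = -3 + 18/(x − 3).
Then g(-15) = -3 + 18/(-18) = -4.

-4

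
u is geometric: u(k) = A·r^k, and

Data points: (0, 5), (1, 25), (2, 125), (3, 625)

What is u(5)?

15625

Consecutive ratio: 25/5 = 5, and 125/25 = 5, so r = 5.
Then A·5^0 = 5 gives A = 5, and u(k) = 5·5^k.
u(5) = 5·5^5 = 15625.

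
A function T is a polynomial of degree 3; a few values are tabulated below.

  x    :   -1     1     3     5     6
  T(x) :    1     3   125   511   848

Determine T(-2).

Write T(x) = ax³ + bx² + cx + d; the 5 given values yield a linear system in the 4 coefficients.
Solving, T(x) = 3x³ + 6x² - 2x - 4.
Then T(-2) = 0.

0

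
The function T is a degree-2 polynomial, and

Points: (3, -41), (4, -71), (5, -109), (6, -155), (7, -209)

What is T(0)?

1

First differences: -30, -38, -46, -54. Second differences: -8, -8, -8.
Level-2 differences are constant, so T has degree 2.
Fitting a degree-2 polynomial gives T(n) = -4n² - 2n + 1.
The constant term is T(0) = 1.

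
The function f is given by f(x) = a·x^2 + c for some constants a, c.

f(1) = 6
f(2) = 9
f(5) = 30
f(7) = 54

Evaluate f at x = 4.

21

From f(1) = 6 and f(2) = 9: 1a + c = 6 and 4a + c = 9.
Subtracting: 3a = 3, so a = 1; then c = 6 − 1·1 = 5.
So f(x) = 1x² + 5, and f(4) = 21.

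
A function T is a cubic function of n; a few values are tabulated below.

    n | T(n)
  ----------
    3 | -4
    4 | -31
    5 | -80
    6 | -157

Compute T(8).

Write T(n) = an³ + bn² + cn + d; the 4 given values yield a linear system in the 4 coefficients.
Solving, T(n) = -n³ + n² + 3n + 5.
Then T(8) = -419.

-419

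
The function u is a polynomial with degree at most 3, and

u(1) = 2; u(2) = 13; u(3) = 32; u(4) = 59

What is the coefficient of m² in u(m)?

First differences: 11, 19, 27. Second differences: 8, 8.
Level-2 differences are constant, so u has degree 2.
Fitting a degree-2 polynomial gives u(m) = 4m² - m - 1.
The coefficient of m² is 4.

4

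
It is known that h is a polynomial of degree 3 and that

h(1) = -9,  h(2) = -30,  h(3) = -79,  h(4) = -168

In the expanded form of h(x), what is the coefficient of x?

-1

Write h(x) = ax³ + bx² + cx + d; the 4 given values yield a linear system in the 4 coefficients.
Solving, h(x) = -2x³ - 2x² - x - 4.
The coefficient of x is -1.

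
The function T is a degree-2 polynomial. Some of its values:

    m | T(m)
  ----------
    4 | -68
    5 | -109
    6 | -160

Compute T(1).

-5

Write T(m) = am² + bm + c; the 3 given values yield a linear system in the 3 coefficients.
Solving, T(m) = -5m² + 4m - 4.
Then T(1) = -5.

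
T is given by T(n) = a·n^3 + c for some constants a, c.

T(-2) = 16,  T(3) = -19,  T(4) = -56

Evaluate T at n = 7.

From T(-2) = 16 and T(3) = -19: -8a + c = 16 and 27a + c = -19.
Subtracting: 35a = -35, so a = -1; then c = 16 − (-1)·(-8) = 8.
So T(n) = -1n³ + 8, and T(7) = -335.

-335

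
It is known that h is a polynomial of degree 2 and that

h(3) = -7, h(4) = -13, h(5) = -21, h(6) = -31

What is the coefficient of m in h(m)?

1

First differences: -6, -8, -10. Second differences: -2, -2.
Level-2 differences are constant, so h has degree 2.
Fitting a degree-2 polynomial gives h(m) = -m² + m - 1.
The coefficient of m is 1.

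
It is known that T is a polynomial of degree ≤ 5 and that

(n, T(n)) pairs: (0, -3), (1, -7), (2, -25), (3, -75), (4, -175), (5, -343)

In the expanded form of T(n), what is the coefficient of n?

Write T(n) = an^5 + bn^4 + cn³ + dn² + en + p; the 6 given values yield a linear system in the 6 coefficients.
Solving, the top 2 coefficients vanish, and T(n) = -3n³ + 2n² - 3n - 3.
The coefficient of n is -3.

-3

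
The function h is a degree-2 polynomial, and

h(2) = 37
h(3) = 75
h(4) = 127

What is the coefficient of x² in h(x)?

7

Write h(x) = ax² + bx + c; the 3 given values yield a linear system in the 3 coefficients.
Solving, h(x) = 7x² + 3x + 3.
The coefficient of x² is 7.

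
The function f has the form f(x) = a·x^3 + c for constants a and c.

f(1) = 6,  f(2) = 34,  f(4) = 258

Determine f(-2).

-30

From f(1) = 6 and f(2) = 34: 1a + c = 6 and 8a + c = 34.
Subtracting: 7a = 28, so a = 4; then c = 6 − 4·1 = 2.
So f(x) = 4x³ + 2, and f(-2) = -30.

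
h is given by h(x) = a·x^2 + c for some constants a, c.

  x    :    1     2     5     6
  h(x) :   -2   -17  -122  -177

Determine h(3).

From h(1) = -2 and h(2) = -17: 1a + c = -2 and 4a + c = -17.
Subtracting: 3a = -15, so a = -5; then c = -2 − (-5)·1 = 3.
So h(x) = -5x² + 3, and h(3) = -42.

-42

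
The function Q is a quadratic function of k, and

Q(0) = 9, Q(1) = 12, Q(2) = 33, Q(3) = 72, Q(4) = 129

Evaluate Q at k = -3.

First differences: 3, 21, 39, 57. Second differences: 18, 18, 18.
Level-2 differences are constant, so Q has degree 2.
Fitting a degree-2 polynomial gives Q(k) = 9k² - 6k + 9.
Then Q(-3) = 108.

108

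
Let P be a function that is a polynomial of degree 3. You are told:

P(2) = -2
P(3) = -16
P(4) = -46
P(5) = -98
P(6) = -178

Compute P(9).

First differences: -14, -30, -52, -80. Second differences: -16, -22, -28. Third differences: -6, -6.
Level-3 differences are constant, so P has degree 3.
Fitting a degree-3 polynomial gives P(n) = -n³ + n² + 2.
Then P(9) = -646.

-646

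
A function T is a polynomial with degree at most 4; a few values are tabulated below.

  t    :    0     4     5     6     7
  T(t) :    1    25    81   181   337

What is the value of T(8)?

561

Write T(t) = at^4 + bt³ + ct² + dt + e; the 5 given values yield a linear system in the 5 coefficients.
Solving, the leading coefficient vanishes, and T(t) = 2t³ - 8t² + 6t + 1.
Then T(8) = 561.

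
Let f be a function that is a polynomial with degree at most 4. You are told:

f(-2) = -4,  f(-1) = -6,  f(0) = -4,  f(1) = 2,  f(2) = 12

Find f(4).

44

First differences: -2, 2, 6, 10. Second differences: 4, 4, 4.
Level-2 differences are constant, so f has degree 2.
Fitting a degree-2 polynomial gives f(t) = 2t² + 4t - 4.
Then f(4) = 44.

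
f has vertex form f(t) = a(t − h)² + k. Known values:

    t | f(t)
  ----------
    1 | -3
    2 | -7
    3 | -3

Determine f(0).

9

First differences -4, 4; second difference 8 = 2a, so a = 4.
Expanding, the t-coefficient is −2ah = -8h; matching it to the data gives h = 2, and then k = -7.
So f(t) = 4(t − 2)² − 7.
f(0) = 4·(-2)² − 7 = 9.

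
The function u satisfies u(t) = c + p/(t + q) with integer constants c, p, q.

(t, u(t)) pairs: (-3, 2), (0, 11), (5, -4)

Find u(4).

(u(t) − c)(t + q) = p for each data point; the three points give a linear system in c and q, then p follows.
Solving: c = -1, q = -1, p = -12, so u(t) = -1 − 12/(t − 1).
Then u(4) = -1 − 12/3 = -5.

-5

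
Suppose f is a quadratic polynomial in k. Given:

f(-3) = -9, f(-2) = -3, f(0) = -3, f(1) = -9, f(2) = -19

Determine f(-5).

-33

Write f(k) = ak² + bk + c; the 5 given values yield a linear system in the 3 coefficients.
Solving, f(k) = -2k² - 4k - 3.
Then f(-5) = -33.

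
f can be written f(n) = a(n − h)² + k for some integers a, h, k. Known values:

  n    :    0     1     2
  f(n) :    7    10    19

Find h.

First differences 3, 9; second difference 6 = 2a, so a = 3.
Expanding, the n-coefficient is −2ah = -6h; matching it to the data gives h = 0, and then k = 7.
So f(n) = 3(n + 0)² + 7.
Hence h = 0.

0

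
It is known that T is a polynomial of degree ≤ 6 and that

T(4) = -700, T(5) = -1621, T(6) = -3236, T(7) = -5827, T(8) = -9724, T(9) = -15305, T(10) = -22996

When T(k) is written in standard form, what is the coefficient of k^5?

0

Write T(k) = ak^6 + bk^5 + ck^4 + dk³ + ek² + pk + q; the 7 given values yield a linear system in the 7 coefficients.
Solving, the top 2 coefficients vanish, and T(k) = -2k^4 - 3k³ + 4.
The coefficient of k^5 is 0.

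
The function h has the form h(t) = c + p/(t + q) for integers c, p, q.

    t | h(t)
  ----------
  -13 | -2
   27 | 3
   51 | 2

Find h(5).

(h(t) − c)(t + q) = p for each data point; the three points give a linear system in c and q, then p follows.
Solving: c = 1, q = -3, p = 48, so h(t) = 1 + 48/(t − 3).
Then h(5) = 1 + 48/2 = 25.

25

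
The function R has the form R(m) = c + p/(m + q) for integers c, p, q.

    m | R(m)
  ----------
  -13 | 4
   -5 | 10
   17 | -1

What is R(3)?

-8

(R(m) − c)(m + q) = p for each data point; the three points give a linear system in c and q, then p follows.
Solving: c = 1, q = 1, p = -36, so R(m) = 1 − 36/(m + 1).
Then R(3) = 1 − 36/4 = -8.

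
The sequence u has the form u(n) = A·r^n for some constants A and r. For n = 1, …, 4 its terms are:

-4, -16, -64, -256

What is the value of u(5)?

-1024

Consecutive ratio: -16/(-4) = 4, and -64/(-16) = 4, so r = 4.
Then A·4^1 = -4 gives A = -1, and u(n) = -1·4^n.
u(5) = -1·4^5 = -1024.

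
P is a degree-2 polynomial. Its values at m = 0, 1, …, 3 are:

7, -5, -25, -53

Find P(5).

First differences: -12, -20, -28. Second differences: -8, -8.
Level-2 differences are constant, so P has degree 2.
Fitting a degree-2 polynomial gives P(m) = -4m² - 8m + 7.
Then P(5) = -133.

-133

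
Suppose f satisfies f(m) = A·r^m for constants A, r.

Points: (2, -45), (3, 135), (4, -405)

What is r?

-3

Consecutive ratio: 135/(-45) = -3, and -405/135 = -3, so r = -3.
Then A·(-3)^2 = -45 gives A = -5, and f(m) = -5·(-3)^m.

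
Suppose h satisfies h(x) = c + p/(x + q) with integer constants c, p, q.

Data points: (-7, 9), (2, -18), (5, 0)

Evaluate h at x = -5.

(h(x) − c)(x + q) = p for each data point; the three points give a linear system in c and q, then p follows.
Solving: c = 6, q = -1, p = -24, so h(x) = 6 − 24/(x − 1).
Then h(-5) = 6 − 24/(-6) = 10.

10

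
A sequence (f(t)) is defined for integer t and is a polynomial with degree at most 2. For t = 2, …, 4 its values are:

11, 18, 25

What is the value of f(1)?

First differences: 7, 7.
Level-1 differences are constant, so f has degree 1.
Fitting a degree-1 polynomial gives f(t) = 7t - 3.
Then f(1) = 4.

4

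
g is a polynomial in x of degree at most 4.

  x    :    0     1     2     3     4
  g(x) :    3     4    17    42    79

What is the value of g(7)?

262

First differences: 1, 13, 25, 37. Second differences: 12, 12, 12.
Level-2 differences are constant, so g has degree 2.
Fitting a degree-2 polynomial gives g(x) = 6x² - 5x + 3.
Then g(7) = 262.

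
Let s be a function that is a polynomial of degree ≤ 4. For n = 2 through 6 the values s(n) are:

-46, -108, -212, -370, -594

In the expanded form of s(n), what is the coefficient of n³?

-2

Write s(n) = an^4 + bn³ + cn² + dn + e; the 5 given values yield a linear system in the 5 coefficients.
Solving, the leading coefficient vanishes, and s(n) = -2n³ - 3n² - 9n.
The coefficient of n³ is -2.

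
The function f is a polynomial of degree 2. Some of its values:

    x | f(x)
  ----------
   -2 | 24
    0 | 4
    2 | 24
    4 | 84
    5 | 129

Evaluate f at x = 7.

249

Write f(x) = ax² + bx + c; the 5 given values yield a linear system in the 3 coefficients.
Solving, f(x) = 5x² + 4.
Then f(7) = 249.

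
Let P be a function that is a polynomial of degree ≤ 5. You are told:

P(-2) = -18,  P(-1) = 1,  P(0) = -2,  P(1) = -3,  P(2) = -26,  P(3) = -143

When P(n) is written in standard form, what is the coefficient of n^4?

First differences: 19, -3, -1, -23, -117. Second differences: -22, 2, -22, -94. Third differences: 24, -24, -72. Fourth differences: -48, -48.
Level-4 differences are constant, so P has degree 4.
Fitting a degree-4 polynomial gives P(n) = -2n^4 + 3n² - 2n - 2.
The coefficient of n^4 is -2.

-2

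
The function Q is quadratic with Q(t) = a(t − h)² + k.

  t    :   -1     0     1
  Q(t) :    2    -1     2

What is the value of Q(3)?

First differences -3, 3; second difference 6 = 2a, so a = 3.
Expanding, the t-coefficient is −2ah = -6h; matching it to the data gives h = 0, and then k = -1.
So Q(t) = 3(t + 0)² − 1.
Q(3) = 3·3² − 1 = 26.

26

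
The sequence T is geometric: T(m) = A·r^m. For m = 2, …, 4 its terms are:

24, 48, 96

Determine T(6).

384

Consecutive ratio: 48/24 = 2, and 96/48 = 2, so r = 2.
Then A·2^2 = 24 gives A = 6, and T(m) = 6·2^m.
T(6) = 6·2^6 = 384.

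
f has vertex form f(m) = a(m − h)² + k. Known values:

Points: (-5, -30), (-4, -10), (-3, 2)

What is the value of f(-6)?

-58

First differences 20, 12; second difference -8 = 2a, so a = -4.
Expanding, the m-coefficient is −2ah = 8h; matching it to the data gives h = -2, and then k = 6.
So f(m) = -4(m + 2)² + 6.
f(-6) = -4·(-4)² + 6 = -58.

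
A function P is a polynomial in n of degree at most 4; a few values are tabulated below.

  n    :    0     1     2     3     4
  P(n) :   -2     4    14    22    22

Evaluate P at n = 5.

8

Write P(n) = an^4 + bn³ + cn² + dn + e; the 5 given values yield a linear system in the 5 coefficients.
Solving, the leading coefficient vanishes, and P(n) = -n³ + 5n² + 2n - 2.
Then P(5) = 8.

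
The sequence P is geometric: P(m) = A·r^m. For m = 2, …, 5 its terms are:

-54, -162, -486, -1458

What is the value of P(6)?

-4374

Consecutive ratio: -162/(-54) = 3, and -486/(-162) = 3, so r = 3.
Then A·3^2 = -54 gives A = -6, and P(m) = -6·3^m.
P(6) = -6·3^6 = -4374.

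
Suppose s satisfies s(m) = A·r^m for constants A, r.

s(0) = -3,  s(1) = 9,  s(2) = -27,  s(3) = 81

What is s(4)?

Consecutive ratio: 9/(-3) = -3, and -27/9 = -3, so r = -3.
Then A·(-3)^0 = -3 gives A = -3, and s(m) = -3·(-3)^m.
s(4) = -3·(-3)^4 = -243.

-243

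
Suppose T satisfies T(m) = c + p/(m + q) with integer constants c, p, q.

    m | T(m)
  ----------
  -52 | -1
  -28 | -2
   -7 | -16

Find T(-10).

(T(m) − c)(m + q) = p for each data point; the three points give a linear system in c and q, then p follows.
Solving: c = 0, q = 4, p = 48, so T(m) = 48/(m + 4).
Then T(-10) = 0 + 48/(-6) = -8.

-8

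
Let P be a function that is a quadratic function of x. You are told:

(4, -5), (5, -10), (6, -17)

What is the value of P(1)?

Write P(x) = ax² + bx + c; the 3 given values yield a linear system in the 3 coefficients.
Solving, P(x) = -x² + 4x - 5.
Then P(1) = -2.

-2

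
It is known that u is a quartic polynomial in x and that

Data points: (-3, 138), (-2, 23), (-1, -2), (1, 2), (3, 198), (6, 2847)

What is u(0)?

-3

Write u(x) = ax^4 + bx³ + cx² + dx + e; the 6 given values yield a linear system in the 5 coefficients.
Solving, u(x) = 2x^4 + x³ + x² + x - 3.
Then u(0) = -3.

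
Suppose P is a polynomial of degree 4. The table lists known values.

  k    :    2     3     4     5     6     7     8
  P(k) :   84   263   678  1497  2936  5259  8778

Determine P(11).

First differences: 179, 415, 819, 1439, 2323, 3519. Second differences: 236, 404, 620, 884, 1196. Third differences: 168, 216, 264, 312. Fourth differences: 48, 48, 48.
Level-4 differences are constant, so P has degree 4.
Fitting a degree-4 polynomial gives P(k) = 2k^4 + 8k² + 9k + 2.
Then P(11) = 30351.

30351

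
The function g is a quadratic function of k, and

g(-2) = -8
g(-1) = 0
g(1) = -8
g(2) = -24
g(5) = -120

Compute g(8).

Write g(k) = ak² + bk + c; the 5 given values yield a linear system in the 3 coefficients.
Solving, g(k) = -4k² - 4k.
Then g(8) = -288.

-288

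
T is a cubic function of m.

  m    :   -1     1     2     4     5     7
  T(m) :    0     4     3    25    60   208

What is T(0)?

Write T(m) = am³ + bm² + cm + d; the 6 given values yield a linear system in the 4 coefficients.
Solving, T(m) = m³ - 3m² + m + 5.
The constant term is T(0) = 5.

5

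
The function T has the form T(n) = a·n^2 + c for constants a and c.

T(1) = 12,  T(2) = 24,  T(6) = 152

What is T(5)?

From T(1) = 12 and T(2) = 24: 1a + c = 12 and 4a + c = 24.
Subtracting: 3a = 12, so a = 4; then c = 12 − 4·1 = 8.
So T(n) = 4n² + 8, and T(5) = 108.

108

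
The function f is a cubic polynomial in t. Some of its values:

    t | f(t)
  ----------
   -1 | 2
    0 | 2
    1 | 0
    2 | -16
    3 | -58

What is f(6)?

-460

Write f(t) = at³ + bt² + ct + d; the 5 given values yield a linear system in the 4 coefficients.
Solving, f(t) = -2t³ - t² + t + 2.
Then f(6) = -460.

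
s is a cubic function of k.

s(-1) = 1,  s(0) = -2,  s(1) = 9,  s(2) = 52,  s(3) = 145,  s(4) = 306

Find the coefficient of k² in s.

First differences: -3, 11, 43, 93, 161. Second differences: 14, 32, 50, 68. Third differences: 18, 18, 18.
Level-3 differences are constant, so s has degree 3.
Fitting a degree-3 polynomial gives s(k) = 3k³ + 7k² + k - 2.
The coefficient of k² is 7.

7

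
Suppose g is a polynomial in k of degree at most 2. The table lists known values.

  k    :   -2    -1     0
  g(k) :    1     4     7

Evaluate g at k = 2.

13

First differences: 3, 3.
Level-1 differences are constant, so g has degree 1.
Fitting a degree-1 polynomial gives g(k) = 3k + 7.
Then g(2) = 13.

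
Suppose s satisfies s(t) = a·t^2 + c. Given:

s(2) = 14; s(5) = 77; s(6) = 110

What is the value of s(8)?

194

From s(2) = 14 and s(5) = 77: 4a + c = 14 and 25a + c = 77.
Subtracting: 21a = 63, so a = 3; then c = 14 − 3·4 = 2.
So s(t) = 3t² + 2, and s(8) = 194.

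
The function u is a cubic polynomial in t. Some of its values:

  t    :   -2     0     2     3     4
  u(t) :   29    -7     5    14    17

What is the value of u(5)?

Write u(t) = at³ + bt² + ct + d; the 5 given values yield a linear system in the 4 coefficients.
Solving, u(t) = -t³ + 6t² - 2t - 7.
Then u(5) = 8.

8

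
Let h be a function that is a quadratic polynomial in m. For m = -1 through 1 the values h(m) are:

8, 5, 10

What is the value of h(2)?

Write h(m) = am² + bm + c; the 3 given values yield a linear system in the 3 coefficients.
Solving, h(m) = 4m² + m + 5.
Then h(2) = 23.

23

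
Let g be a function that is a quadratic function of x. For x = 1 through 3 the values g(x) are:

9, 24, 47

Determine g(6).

Write g(x) = ax² + bx + c; the 3 given values yield a linear system in the 3 coefficients.
Solving, g(x) = 4x² + 3x + 2.
Then g(6) = 164.

164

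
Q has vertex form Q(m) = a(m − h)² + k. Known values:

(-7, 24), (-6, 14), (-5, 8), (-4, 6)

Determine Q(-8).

38

First differences -10, -6, -2; second difference 4 = 2a, so a = 2.
Expanding, the m-coefficient is −2ah = -4h; matching it to the data gives h = -4, and then k = 6.
So Q(m) = 2(m + 4)² + 6.
Q(-8) = 2·(-4)² + 6 = 38.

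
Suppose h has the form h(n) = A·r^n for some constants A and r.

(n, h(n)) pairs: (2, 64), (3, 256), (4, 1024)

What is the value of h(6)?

Consecutive ratio: 256/64 = 4, and 1024/256 = 4, so r = 4.
Then A·4^2 = 64 gives A = 4, and h(n) = 4·4^n.
h(6) = 4·4^6 = 16384.

16384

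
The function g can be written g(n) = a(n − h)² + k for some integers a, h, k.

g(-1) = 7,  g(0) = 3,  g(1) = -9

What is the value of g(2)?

First differences -4, -12; second difference -8 = 2a, so a = -4.
Expanding, the n-coefficient is −2ah = 8h; matching it to the data gives h = -1, and then k = 7.
So g(n) = -4(n + 1)² + 7.
g(2) = -4·3² + 7 = -29.

-29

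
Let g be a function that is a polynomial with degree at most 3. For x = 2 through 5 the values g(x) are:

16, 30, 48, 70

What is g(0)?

0

First differences: 14, 18, 22. Second differences: 4, 4.
Level-2 differences are constant, so g has degree 2.
Fitting a degree-2 polynomial gives g(x) = 2x² + 4x.
The constant term is g(0) = 0.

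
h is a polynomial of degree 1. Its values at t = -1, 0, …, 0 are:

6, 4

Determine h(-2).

8

Write h(t) = at + b; the 2 given values yield a linear system in the 2 coefficients.
Solving, h(t) = -2t + 4.
Then h(-2) = 8.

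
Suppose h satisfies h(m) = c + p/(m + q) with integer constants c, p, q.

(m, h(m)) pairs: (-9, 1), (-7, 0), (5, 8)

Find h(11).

(h(m) − c)(m + q) = p for each data point; the three points give a linear system in c and q, then p follows.
Solving: c = 4, q = 1, p = 24, so h(m) = 4 + 24/(m + 1).
Then h(11) = 4 + 24/12 = 6.

6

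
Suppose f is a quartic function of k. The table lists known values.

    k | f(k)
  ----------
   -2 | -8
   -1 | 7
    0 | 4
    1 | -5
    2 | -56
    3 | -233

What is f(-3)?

-101

First differences: 15, -3, -9, -51, -177. Second differences: -18, -6, -42, -126. Third differences: 12, -36, -84. Fourth differences: -48, -48.
Level-4 differences are constant, so f has degree 4.
Fitting a degree-4 polynomial gives f(k) = -2k^4 - 2k³ - k² - 4k + 4.
Then f(-3) = -101.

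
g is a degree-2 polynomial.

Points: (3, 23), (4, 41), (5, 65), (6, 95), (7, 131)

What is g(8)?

First differences: 18, 24, 30, 36. Second differences: 6, 6, 6.
Level-2 differences are constant, so g has degree 2.
Fitting a degree-2 polynomial gives g(n) = 3n² - 3n + 5.
Then g(8) = 173.

173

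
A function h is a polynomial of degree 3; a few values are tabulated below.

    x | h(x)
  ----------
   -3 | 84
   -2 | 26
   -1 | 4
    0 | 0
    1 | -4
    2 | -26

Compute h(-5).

Write h(x) = ax³ + bx² + cx + d; the 6 given values yield a linear system in the 4 coefficients.
Solving, h(x) = -3x³ - x.
Then h(-5) = 380.

380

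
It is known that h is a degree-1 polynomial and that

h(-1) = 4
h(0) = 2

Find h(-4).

Write h(x) = ax + b; the 2 given values yield a linear system in the 2 coefficients.
Solving, h(x) = -2x + 2.
Then h(-4) = 10.

10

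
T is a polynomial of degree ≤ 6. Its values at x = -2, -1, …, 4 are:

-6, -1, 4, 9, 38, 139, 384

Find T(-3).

13

First differences: 5, 5, 5, 29, 101, 245. Second differences: 0, 0, 24, 72, 144. Third differences: 0, 24, 48, 72. Fourth differences: 24, 24, 24.
Level-4 differences are constant, so T has degree 4.
Fitting a degree-4 polynomial gives T(x) = x^4 + 2x³ - x² + 3x + 4.
Then T(-3) = 13.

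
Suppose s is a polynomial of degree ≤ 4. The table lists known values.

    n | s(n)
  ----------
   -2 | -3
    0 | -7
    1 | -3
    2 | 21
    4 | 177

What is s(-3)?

-19

Write s(n) = an^4 + bn³ + cn² + dn + e; the 5 given values yield a linear system in the 5 coefficients.
Solving, the leading coefficient vanishes, and s(n) = 2n³ + 4n² - 2n - 7.
Then s(-3) = -19.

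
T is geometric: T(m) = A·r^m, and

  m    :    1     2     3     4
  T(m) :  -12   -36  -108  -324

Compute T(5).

Consecutive ratio: -36/(-12) = 3, and -108/(-36) = 3, so r = 3.
Then A·3^1 = -12 gives A = -4, and T(m) = -4·3^m.
T(5) = -4·3^5 = -972.

-972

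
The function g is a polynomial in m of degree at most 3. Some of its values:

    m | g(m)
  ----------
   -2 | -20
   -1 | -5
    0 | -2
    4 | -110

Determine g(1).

Write g(m) = am³ + bm² + cm + d; the 4 given values yield a linear system in the 4 coefficients.
Solving, the leading coefficient vanishes, and g(m) = -6m² - 3m - 2.
Then g(1) = -11.

-11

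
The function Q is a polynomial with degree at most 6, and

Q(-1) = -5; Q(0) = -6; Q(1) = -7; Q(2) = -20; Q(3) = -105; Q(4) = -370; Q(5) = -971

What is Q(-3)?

First differences: -1, -1, -13, -85, -265, -601. Second differences: 0, -12, -72, -180, -336. Third differences: -12, -60, -108, -156. Fourth differences: -48, -48, -48.
Level-4 differences are constant, so Q has degree 4.
Fitting a degree-4 polynomial gives Q(n) = -2n^4 + 2n³ + 2n² - 3n - 6.
Then Q(-3) = -195.

-195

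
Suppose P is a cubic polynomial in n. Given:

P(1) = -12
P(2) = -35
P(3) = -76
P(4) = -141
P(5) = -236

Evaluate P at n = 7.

-540

First differences: -23, -41, -65, -95. Second differences: -18, -24, -30. Third differences: -6, -6.
Level-3 differences are constant, so P has degree 3.
Fitting a degree-3 polynomial gives P(n) = -n³ - 3n² - 7n - 1.
Then P(7) = -540.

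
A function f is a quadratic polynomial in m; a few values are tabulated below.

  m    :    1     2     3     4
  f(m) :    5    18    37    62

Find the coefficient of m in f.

4

Write f(m) = am² + bm + c; the 4 given values yield a linear system in the 3 coefficients.
Solving, f(m) = 3m² + 4m - 2.
The coefficient of m is 4.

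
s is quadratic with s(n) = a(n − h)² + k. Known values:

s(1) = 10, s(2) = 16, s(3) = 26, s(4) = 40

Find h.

First differences 6, 10, 14; second difference 4 = 2a, so a = 2.
Expanding, the n-coefficient is −2ah = -4h; matching it to the data gives h = 0, and then k = 8.
So s(n) = 2(n + 0)² + 8.
Hence h = 0.

0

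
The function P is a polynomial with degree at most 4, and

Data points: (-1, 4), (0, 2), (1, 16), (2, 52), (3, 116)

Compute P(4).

214

First differences: -2, 14, 36, 64. Second differences: 16, 22, 28. Third differences: 6, 6.
Level-3 differences are constant, so P has degree 3.
Fitting a degree-3 polynomial gives P(m) = m³ + 8m² + 5m + 2.
Then P(4) = 214.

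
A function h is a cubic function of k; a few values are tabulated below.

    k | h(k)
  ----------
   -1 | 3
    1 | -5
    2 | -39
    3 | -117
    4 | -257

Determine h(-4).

135

Write h(k) = ak³ + bk² + ck + d; the 5 given values yield a linear system in the 4 coefficients.
Solving, h(k) = -3k³ - 4k² - k + 3.
Then h(-4) = 135.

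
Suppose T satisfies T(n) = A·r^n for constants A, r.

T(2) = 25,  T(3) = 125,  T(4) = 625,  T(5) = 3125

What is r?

5

Consecutive ratio: 125/25 = 5, and 625/125 = 5, so r = 5.
Then A·5^2 = 25 gives A = 1, and T(n) = 1·5^n.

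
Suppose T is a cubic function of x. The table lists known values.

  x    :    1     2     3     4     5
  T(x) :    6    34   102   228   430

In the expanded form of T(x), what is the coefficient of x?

1

First differences: 28, 68, 126, 202. Second differences: 40, 58, 76. Third differences: 18, 18.
Level-3 differences are constant, so T has degree 3.
Fitting a degree-3 polynomial gives T(x) = 3x³ + 2x² + x.
The coefficient of x is 1.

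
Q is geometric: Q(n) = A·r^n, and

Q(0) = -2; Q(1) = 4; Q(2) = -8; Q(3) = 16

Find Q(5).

64

Consecutive ratio: 4/(-2) = -2, and -8/4 = -2, so r = -2.
Then A·(-2)^0 = -2 gives A = -2, and Q(n) = -2·(-2)^n.
Q(5) = -2·(-2)^5 = 64.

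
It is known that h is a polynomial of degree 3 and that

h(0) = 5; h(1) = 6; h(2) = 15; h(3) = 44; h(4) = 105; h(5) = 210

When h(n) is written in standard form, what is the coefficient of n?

1

First differences: 1, 9, 29, 61, 105. Second differences: 8, 20, 32, 44. Third differences: 12, 12, 12.
Level-3 differences are constant, so h has degree 3.
Fitting a degree-3 polynomial gives h(n) = 2n³ - 2n² + n + 5.
The coefficient of n is 1.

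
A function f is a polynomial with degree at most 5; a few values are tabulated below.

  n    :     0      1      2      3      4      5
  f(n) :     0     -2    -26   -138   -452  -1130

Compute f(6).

Write f(n) = an^5 + bn^4 + cn³ + dn² + en + p; the 6 given values yield a linear system in the 6 coefficients.
Solving, the leading coefficient vanishes, and f(n) = -2n^4 + n³ - n.
Then f(6) = -2382.

-2382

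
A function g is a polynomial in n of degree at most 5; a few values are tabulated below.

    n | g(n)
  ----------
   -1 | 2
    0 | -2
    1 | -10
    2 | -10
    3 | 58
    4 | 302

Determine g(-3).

First differences: -4, -8, 0, 68, 244. Second differences: -4, 8, 68, 176. Third differences: 12, 60, 108. Fourth differences: 48, 48.
Level-4 differences are constant, so g has degree 4.
Fitting a degree-4 polynomial gives g(n) = 2n^4 - 2n³ - 4n² - 4n - 2.
Then g(-3) = 190.

190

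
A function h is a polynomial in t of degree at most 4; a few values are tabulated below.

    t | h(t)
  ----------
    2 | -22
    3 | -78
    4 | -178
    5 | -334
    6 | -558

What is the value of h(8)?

First differences: -56, -100, -156, -224. Second differences: -44, -56, -68. Third differences: -12, -12.
Level-3 differences are constant, so h has degree 3.
Fitting a degree-3 polynomial gives h(t) = -2t³ - 4t² + 2t + 6.
Then h(8) = -1258.

-1258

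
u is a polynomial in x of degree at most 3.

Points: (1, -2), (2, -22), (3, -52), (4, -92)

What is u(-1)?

8

Write u(x) = ax³ + bx² + cx + d; the 4 given values yield a linear system in the 4 coefficients.
Solving, the leading coefficient vanishes, and u(x) = -5x² - 5x + 8.
Then u(-1) = 8.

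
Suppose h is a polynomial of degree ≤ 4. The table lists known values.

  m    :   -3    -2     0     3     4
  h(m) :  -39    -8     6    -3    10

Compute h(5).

41

Write h(m) = am^4 + bm³ + cm² + dm + e; the 5 given values yield a linear system in the 5 coefficients.
Solving, the leading coefficient vanishes, and h(m) = m³ - 3m² - 3m + 6.
Then h(5) = 41.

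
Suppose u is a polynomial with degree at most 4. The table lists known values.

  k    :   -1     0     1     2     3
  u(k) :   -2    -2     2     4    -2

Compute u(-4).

Write u(k) = ak^4 + bk³ + ck² + dk + e; the 5 given values yield a linear system in the 5 coefficients.
Solving, the leading coefficient vanishes, and u(k) = -k³ + 2k² + 3k - 2.
Then u(-4) = 82.

82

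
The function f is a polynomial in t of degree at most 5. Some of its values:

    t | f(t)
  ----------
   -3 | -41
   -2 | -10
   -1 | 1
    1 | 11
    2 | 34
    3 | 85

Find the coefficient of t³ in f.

2

Write f(t) = at^5 + bt^4 + ct³ + dt² + et + p; the 6 given values yield a linear system in the 6 coefficients.
Solving, the top 2 coefficients vanish, and f(t) = 2t³ + 2t² + 3t + 4.
The coefficient of t³ is 2.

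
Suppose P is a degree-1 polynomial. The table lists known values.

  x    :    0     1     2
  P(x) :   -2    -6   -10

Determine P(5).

First differences: -4, -4.
Level-1 differences are constant, so P has degree 1.
Fitting a degree-1 polynomial gives P(x) = -4x - 2.
Then P(5) = -22.

-22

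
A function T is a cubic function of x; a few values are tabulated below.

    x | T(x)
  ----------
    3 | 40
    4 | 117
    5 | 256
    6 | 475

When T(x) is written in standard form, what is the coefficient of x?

Write T(x) = ax³ + bx² + cx + d; the 4 given values yield a linear system in the 4 coefficients.
Solving, T(x) = 3x³ - 5x² + x + 1.
The coefficient of x is 1.

1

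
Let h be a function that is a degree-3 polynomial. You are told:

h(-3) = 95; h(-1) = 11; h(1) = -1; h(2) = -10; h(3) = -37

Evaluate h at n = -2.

Write h(n) = an³ + bn² + cn + d; the 5 given values yield a linear system in the 4 coefficients.
Solving, h(n) = -2n³ + 3n² - 4n + 2.
Then h(-2) = 38.

38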